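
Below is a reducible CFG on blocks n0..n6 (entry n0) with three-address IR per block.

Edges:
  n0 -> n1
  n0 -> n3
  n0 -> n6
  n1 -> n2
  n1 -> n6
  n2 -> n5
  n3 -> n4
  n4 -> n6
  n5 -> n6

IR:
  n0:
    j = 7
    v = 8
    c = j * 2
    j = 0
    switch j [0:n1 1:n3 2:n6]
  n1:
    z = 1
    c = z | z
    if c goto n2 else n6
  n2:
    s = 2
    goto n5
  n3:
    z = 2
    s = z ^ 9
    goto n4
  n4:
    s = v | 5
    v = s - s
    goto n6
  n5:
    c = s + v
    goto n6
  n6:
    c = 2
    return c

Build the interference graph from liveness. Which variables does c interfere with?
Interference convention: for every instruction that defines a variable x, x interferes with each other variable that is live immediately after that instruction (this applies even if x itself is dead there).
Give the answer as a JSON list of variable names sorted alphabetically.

Answer: ["v"]

Working:
Block summaries:
  n0: def={c,j,v} ue=∅
  n1: def={c,z} ue=∅
  n2: def={s} ue=∅
  n3: def={s,z} ue=∅
  n4: def={s,v} ue={v}
  n5: def={c} ue={s,v}
  n6: def={c} ue=∅

Backward fixpoint:
  n0 li=∅ lo={v}
  n1 li={v} lo={v}
  n2 li={v} lo={s,v}
  n3 li={v} lo={v}
  n4 li={v} lo=∅
  n5 li={s,v} lo=∅
  n6 li=∅ lo=∅

Interference:
  c: {v}
  j: {v}
  s: {v}
  v: {c,j,s,z}
  z: {v}

N(c) = ["v"]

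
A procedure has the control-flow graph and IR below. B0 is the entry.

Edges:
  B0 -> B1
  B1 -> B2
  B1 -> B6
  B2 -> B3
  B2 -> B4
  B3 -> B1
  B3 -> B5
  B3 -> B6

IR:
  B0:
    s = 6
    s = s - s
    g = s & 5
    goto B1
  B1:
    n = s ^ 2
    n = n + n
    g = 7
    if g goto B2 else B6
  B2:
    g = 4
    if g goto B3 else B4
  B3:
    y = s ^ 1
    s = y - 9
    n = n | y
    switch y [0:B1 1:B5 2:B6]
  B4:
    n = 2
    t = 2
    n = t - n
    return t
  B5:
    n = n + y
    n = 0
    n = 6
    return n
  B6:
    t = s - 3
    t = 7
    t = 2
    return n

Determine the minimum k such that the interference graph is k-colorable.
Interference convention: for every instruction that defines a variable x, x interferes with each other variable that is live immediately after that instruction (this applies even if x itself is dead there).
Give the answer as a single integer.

Per-block:
  B0: {g,s} / ∅
  B1: {g,n} / {s}
  B2: {g} / ∅
  B3: {n,s,y} / {n,s}
  B4: {n,t} / ∅
  B5: {n} / {n,y}
  B6: {t} / {n,s}

Backward fixpoint:
  B0 li=∅ lo={s}
  B1 li={s} lo={n,s}
  B2 li={n,s} lo={n,s}
  B3 li={n,s} lo={n,s,y}
  B4 li=∅ lo=∅
  B5 li={n,y} lo=∅
  B6 li={n,s} lo=∅

Conflict graph:
  g — {n,s}
  n — {g,s,t,y}
  s — {g,n,y}
  t — {n}
  y — {n,s}

Chromatic number:
  lower bound: {g,n,s} mutually conflict ⇒ χ ≥ 3
  3-colouring: R0={n}  R1={s,t}  R2={g,y}
  χ = 3

Answer: 3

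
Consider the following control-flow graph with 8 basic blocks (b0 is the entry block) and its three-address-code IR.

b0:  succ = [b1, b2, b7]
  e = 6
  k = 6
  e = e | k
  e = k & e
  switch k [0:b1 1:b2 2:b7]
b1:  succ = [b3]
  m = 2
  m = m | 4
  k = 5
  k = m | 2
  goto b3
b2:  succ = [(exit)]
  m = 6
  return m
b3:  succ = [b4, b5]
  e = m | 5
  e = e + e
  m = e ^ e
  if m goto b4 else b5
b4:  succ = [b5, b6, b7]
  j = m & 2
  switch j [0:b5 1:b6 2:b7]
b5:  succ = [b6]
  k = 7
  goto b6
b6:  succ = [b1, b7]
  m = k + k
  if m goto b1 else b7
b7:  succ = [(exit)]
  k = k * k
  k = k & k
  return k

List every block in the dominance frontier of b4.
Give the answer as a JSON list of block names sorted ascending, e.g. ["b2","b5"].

Answer: ["b5", "b6", "b7"]

Working:
idom tree: b1←b0 b2←b0 b3←b1 b4←b3 b5←b3 b6←b3 b7←b0
Dom at joins:
  b1: preds {b0,b6}: {b0} ∩ {b0,b1,b3,b6} = {b0}; idom=b0
  b5: preds {b3,b4}: {b0,b1,b3} ∩ {b0,b1,b3,b4} = {b0,b1,b3}; idom=b3
  b6: preds {b4,b5}: {b0,b1,b3,b4} ∩ {b0,b1,b3,b5} = {b0,b1,b3}; idom=b3
  b7: preds {b0,b4,b6}: {b0} ∩ {b0,b1,b3,b4} ∩ {b0,b1,b3,b6} = {b0}; idom=b0

DF walk-up:
  b1←b0: walk · to b0
  b1←b6: walk b6→b3→b1 to b0
  b5←b3: walk · to b3
  b5←b4: walk b4 to b3
  b6←b4: walk b4 to b3
  b6←b5: walk b5 to b3
  b7←b0: walk · to b0
  b7←b4: walk b4→b3→b1 to b0
  b7←b6: walk b6→b3→b1 to b0
  b0: DF=∅
  b1: DF={b1,b7}
  b2: DF=∅
  b3: DF={b1,b7}
  b4: DF={b5,b6,b7}
  b5: DF={b6}
  b6: DF={b1,b7}
  b7: DF=∅

DF(b4) = ["b5", "b6", "b7"]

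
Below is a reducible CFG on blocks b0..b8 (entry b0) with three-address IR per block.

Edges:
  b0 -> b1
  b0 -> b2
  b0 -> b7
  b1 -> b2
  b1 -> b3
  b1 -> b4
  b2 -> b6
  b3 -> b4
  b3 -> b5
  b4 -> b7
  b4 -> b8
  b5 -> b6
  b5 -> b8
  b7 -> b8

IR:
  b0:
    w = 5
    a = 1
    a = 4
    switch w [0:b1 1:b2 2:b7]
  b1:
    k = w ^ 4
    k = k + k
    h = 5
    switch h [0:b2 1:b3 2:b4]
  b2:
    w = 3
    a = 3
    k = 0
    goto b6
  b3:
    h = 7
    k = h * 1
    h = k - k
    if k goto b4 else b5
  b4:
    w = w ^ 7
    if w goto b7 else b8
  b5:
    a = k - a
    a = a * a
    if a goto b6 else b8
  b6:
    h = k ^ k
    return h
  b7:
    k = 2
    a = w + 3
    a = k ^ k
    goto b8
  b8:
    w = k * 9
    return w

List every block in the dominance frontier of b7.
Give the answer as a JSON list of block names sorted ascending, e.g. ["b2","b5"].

Answer: ["b8"]

Derivation:
idom tree: b1←b0 b2←b0 b3←b1 b4←b1 b5←b3 b6←b0 b7←b0 b8←b0
Dom at joins:
  b2: preds {b0,b1}: {b0} ∩ {b0,b1} = {b0}; idom=b0
  b4: preds {b1,b3}: {b0,b1} ∩ {b0,b1,b3} = {b0,b1}; idom=b1
  b6: preds {b2,b5}: {b0,b2} ∩ {b0,b1,b3,b5} = {b0}; idom=b0
  b7: preds {b0,b4}: {b0} ∩ {b0,b1,b4} = {b0}; idom=b0
  b8: preds {b4,b5,b7}: {b0,b1,b4} ∩ {b0,b1,b3,b5} ∩ {b0,b7} = {b0}; idom=b0

Frontier:
  b2←b0: walk · to b0
  b2←b1: walk b1 to b0
  b4←b1: walk · to b1
  b4←b3: walk b3 to b1
  b6←b2: walk b2 to b0
  b6←b5: walk b5→b3→b1 to b0
  b7←b0: walk · to b0
  b7←b4: walk b4→b1 to b0
  b8←b4: walk b4→b1 to b0
  b8←b5: walk b5→b3→b1 to b0
  b8←b7: walk b7 to b0
  b0 → ∅
  b1 → {b2,b6,b7,b8}
  b2 → {b6}
  b3 → {b4,b6,b8}
  b4 → {b7,b8}
  b5 → {b6,b8}
  b6 → ∅
  b7 → {b8}
  b8 → ∅

DF(b7) = ["b8"]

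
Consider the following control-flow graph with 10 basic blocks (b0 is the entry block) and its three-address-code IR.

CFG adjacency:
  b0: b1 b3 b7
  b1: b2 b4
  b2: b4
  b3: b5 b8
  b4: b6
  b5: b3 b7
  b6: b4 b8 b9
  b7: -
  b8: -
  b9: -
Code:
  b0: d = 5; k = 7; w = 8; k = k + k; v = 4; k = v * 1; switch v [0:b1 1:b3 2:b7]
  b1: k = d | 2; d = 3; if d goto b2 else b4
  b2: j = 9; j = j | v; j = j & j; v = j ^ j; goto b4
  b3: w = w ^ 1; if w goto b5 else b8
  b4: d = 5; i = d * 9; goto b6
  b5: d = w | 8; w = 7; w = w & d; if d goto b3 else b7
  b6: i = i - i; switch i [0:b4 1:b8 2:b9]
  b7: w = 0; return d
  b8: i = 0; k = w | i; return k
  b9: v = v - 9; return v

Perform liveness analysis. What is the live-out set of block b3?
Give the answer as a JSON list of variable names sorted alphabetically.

Answer: ["w"]

Analysis:
def/use:
  b0: def={d,k,v,w} ue=∅
  b1: def={d,k} ue={d}
  b2: def={j,v} ue={v}
  b3: def={w} ue={w}
  b4: def={d,i} ue=∅
  b5: def={d,w} ue={w}
  b6: def={i} ue={i}
  b7: def={w} ue={d}
  b8: def={i,k} ue={w}
  b9: def={v} ue={v}

Backward fixpoint:
  b0: in=∅ out={d,v,w}
  b1: in={d,v,w} out={v,w}
  b2: in={v,w} out={v,w}
  b3: in={w} out={w}
  b4: in={v,w} out={i,v,w}
  b5: in={w} out={d,w}
  b6: in={i,v,w} out={v,w}
  b7: in={d} out=∅
  b8: in={w} out=∅
  b9: in={v} out=∅

live-out(b3) = ["w"]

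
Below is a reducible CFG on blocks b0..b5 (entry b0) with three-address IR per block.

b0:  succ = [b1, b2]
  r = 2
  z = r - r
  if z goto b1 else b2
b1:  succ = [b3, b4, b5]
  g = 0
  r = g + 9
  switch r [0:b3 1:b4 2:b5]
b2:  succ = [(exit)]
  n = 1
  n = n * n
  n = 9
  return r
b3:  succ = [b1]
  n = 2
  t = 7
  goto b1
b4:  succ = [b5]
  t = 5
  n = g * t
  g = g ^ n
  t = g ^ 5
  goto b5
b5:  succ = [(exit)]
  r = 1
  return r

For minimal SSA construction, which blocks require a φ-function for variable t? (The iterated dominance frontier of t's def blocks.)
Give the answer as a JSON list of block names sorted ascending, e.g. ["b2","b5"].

Answer: ["b1", "b5"]

Derivation:
idom tree: b1←b0 b2←b0 b3←b1 b4←b1 b5←b1
Dom at joins:
  b1: preds {b0,b3}: {b0} ∩ {b0,b1,b3} = {b0}; idom=b0
  b5: preds {b1,b4}: {b0,b1} ∩ {b0,b1,b4} = {b0,b1}; idom=b1

DF walk-up:
  join b1 pred b0: · stop@b0
  join b1 pred b3: b3→b1 stop@b0
  join b5 pred b1: · stop@b1
  join b5 pred b4: b4 stop@b1
  DF(b0)=∅
  DF(b1)={b1}
  DF(b2)=∅
  DF(b3)={b1}
  DF(b4)={b5}
  DF(b5)=∅

φ for t: defs {b3,b4}
  DF⁺ = {b1,b5}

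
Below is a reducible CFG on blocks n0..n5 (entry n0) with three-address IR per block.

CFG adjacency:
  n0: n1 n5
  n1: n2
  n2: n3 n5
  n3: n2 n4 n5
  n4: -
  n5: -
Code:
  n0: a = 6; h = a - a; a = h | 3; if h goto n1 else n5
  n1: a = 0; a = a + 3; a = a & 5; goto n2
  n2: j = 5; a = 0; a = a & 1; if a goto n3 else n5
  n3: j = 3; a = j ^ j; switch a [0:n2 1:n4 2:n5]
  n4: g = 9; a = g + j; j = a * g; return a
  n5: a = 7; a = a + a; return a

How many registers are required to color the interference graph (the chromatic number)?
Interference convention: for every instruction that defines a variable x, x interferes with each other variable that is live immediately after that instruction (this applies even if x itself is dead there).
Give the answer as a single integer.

Answer: 3

Analysis:
Per-block:
  n0: def={a,h} ue=∅
  n1: def={a} ue=∅
  n2: def={a,j} ue=∅
  n3: def={a,j} ue=∅
  n4: def={a,g,j} ue={j}
  n5: def={a} ue=∅

Live sets:
  live n0: ∅→∅
  live n1: ∅→∅
  live n2: ∅→∅
  live n3: ∅→{j}
  live n4: {j}→∅
  live n5: ∅→∅

Interfere edges:
  a↔{g,h,j}
  g↔{a,j}
  h↔{a}
  j↔{a,g}

Colouring:
  clique {a,g,j} ⇒ need ≥ 3
  3-colouring: R0={a}  R1={g,h}  R2={j}
  χ = 3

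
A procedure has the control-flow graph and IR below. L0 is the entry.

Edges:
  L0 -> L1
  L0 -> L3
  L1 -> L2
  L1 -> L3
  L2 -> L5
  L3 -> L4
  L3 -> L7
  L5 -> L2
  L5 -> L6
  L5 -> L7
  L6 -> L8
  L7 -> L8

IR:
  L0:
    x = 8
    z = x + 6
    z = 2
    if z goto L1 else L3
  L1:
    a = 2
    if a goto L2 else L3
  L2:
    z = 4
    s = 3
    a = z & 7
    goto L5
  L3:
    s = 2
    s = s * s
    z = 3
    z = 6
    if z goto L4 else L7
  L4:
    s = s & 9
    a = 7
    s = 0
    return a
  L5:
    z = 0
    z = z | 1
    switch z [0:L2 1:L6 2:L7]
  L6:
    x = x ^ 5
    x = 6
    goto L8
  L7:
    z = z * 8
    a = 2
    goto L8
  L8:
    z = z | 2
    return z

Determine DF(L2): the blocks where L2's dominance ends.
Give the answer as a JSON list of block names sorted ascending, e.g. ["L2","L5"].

Answer: ["L2", "L7", "L8"]

Working:
idom tree: L1←L0 L2←L1 L3←L0 L4←L3 L5←L2 L6←L5 L7←L0 L8←L0
Dom∩ at merges:
  L2: preds {L1,L5}: {L0,L1} ∩ {L0,L1,L2,L5} = {L0,L1}; idom=L1
  L3: preds {L0,L1}: {L0} ∩ {L0,L1} = {L0}; idom=L0
  L7: preds {L3,L5}: {L0,L3} ∩ {L0,L1,L2,L5} = {L0}; idom=L0
  L8: preds {L6,L7}: {L0,L1,L2,L5,L6} ∩ {L0,L7} = {L0}; idom=L0

DF walk-up:
  L2←L1: walk · to L1
  L2←L5: walk L5→L2 to L1
  L3←L0: walk · to L0
  L3←L1: walk L1 to L0
  L7←L3: walk L3 to L0
  L7←L5: walk L5→L2→L1 to L0
  L8←L6: walk L6→L5→L2→L1 to L0
  L8←L7: walk L7 to L0
  DF(L0)=∅
  DF(L1)={L3,L7,L8}
  DF(L2)={L2,L7,L8}
  DF(L3)={L7}
  DF(L4)=∅
  DF(L5)={L2,L7,L8}
  DF(L6)={L8}
  DF(L7)={L8}
  DF(L8)=∅

DF(L2) = ["L2", "L7", "L8"]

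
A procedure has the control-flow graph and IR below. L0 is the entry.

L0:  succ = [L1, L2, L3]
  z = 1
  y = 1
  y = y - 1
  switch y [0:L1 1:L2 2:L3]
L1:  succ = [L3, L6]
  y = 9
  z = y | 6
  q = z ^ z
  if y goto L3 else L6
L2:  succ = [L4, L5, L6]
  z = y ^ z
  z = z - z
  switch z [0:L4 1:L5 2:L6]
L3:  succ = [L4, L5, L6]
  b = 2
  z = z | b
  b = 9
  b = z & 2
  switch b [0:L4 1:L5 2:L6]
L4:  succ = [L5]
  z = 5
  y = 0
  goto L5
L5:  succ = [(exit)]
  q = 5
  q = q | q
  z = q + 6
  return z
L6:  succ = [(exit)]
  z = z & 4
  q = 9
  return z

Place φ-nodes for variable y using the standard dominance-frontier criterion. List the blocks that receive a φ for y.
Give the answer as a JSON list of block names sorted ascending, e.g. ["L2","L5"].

Answer: ["L3", "L4", "L5", "L6"]

Working:
idom tree: L1←L0 L2←L0 L3←L0 L4←L0 L5←L0 L6←L0
Join-block Dom:
  L3: preds {L0,L1}: {L0} ∩ {L0,L1} = {L0}; idom=L0
  L4: preds {L2,L3}: {L0,L2} ∩ {L0,L3} = {L0}; idom=L0
  L5: preds {L2,L3,L4}: {L0,L2} ∩ {L0,L3} ∩ {L0,L4} = {L0}; idom=L0
  L6: preds {L1,L2,L3}: {L0,L1} ∩ {L0,L2} ∩ {L0,L3} = {L0}; idom=L0

DF walk-up:
  L3←L0: walk · to L0
  L3←L1: walk L1 to L0
  L4←L2: walk L2 to L0
  L4←L3: walk L3 to L0
  L5←L2: walk L2 to L0
  L5←L3: walk L3 to L0
  L5←L4: walk L4 to L0
  L6←L1: walk L1 to L0
  L6←L2: walk L2 to L0
  L6←L3: walk L3 to L0
  L0: DF=∅
  L1: DF={L3,L6}
  L2: DF={L4,L5,L6}
  L3: DF={L4,L5,L6}
  L4: DF={L5}
  L5: DF=∅
  L6: DF=∅

φ for y: defs {L0,L1,L4}
  DF⁺ = {L3,L4,L5,L6}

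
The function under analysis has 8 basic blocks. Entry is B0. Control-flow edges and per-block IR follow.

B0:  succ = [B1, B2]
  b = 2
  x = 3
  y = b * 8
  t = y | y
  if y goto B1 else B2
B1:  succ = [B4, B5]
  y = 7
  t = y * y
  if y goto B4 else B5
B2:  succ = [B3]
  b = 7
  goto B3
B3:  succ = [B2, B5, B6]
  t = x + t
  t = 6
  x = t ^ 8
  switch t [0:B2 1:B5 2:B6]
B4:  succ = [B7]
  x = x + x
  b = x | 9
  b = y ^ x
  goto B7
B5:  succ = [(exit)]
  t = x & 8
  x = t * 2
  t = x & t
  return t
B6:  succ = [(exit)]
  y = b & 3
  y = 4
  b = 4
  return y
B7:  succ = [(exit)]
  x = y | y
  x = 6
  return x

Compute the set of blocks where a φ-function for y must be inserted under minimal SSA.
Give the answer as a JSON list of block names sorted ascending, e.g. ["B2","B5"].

Answer: ["B5"]

Analysis:
idom tree: B1←B0 B2←B0 B3←B2 B4←B1 B5←B0 B6←B3 B7←B4
Dom∩ at merges:
  B2: preds {B0,B3}: {B0} ∩ {B0,B2,B3} = {B0}; idom=B0
  B5: preds {B1,B3}: {B0,B1} ∩ {B0,B2,B3} = {B0}; idom=B0

DF derivation:
  B2←B0: walk · to B0
  B2←B3: walk B3→B2 to B0
  B5←B1: walk B1 to B0
  B5←B3: walk B3→B2 to B0
  DF(B0)=∅
  DF(B1)={B5}
  DF(B2)={B2,B5}
  DF(B3)={B2,B5}
  DF(B4)=∅
  DF(B5)=∅
  DF(B6)=∅
  DF(B7)=∅

φ for y: defs {B0,B1,B6}
  DF⁺ = {B5}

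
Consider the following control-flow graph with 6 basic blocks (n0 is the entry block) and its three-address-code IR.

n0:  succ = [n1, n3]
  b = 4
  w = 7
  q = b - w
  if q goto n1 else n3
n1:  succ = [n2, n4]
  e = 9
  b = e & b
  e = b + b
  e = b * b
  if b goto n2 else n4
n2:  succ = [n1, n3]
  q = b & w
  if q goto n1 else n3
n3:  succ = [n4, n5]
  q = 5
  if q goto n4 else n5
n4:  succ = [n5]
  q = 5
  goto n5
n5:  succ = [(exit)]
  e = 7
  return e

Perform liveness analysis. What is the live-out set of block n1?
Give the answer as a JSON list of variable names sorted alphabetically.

Per-block:
  n0 def {b,q,w} use ∅
  n1 def {b,e} use {b}
  n2 def {q} use {b,w}
  n3 def {q} use ∅
  n4 def {q} use ∅
  n5 def {e} use ∅

Live sets:
  n0: in=∅ out={b,w}
  n1: in={b,w} out={b,w}
  n2: in={b,w} out={b,w}
  n3: in=∅ out=∅
  n4: in=∅ out=∅
  n5: in=∅ out=∅

live-out(n1) = ["b", "w"]

Answer: ["b", "w"]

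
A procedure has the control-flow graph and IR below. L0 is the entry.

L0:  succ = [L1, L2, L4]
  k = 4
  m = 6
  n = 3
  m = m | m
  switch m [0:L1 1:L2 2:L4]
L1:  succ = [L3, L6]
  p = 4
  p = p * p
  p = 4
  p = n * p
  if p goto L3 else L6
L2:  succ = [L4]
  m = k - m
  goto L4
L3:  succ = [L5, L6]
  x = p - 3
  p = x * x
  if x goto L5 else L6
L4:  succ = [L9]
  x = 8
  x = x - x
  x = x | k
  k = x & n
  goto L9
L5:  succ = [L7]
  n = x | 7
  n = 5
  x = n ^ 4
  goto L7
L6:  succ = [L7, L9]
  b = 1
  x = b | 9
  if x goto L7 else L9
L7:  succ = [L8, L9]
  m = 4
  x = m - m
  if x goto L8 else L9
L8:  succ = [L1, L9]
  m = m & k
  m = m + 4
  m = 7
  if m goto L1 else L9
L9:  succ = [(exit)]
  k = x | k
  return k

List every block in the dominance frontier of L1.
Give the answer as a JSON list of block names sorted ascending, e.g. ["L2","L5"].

Answer: ["L1", "L9"]

Analysis:
idom tree: L1←L0 L2←L0 L3←L1 L4←L0 L5←L3 L6←L1 L7←L1 L8←L7 L9←L0
Dom at joins:
  L1: preds {L0,L8}: {L0} ∩ {L0,L1,L7,L8} = {L0}; idom=L0
  L4: preds {L0,L2}: {L0} ∩ {L0,L2} = {L0}; idom=L0
  L6: preds {L1,L3}: {L0,L1} ∩ {L0,L1,L3} = {L0,L1}; idom=L1
  L7: preds {L5,L6}: {L0,L1,L3,L5} ∩ {L0,L1,L6} = {L0,L1}; idom=L1
  L9: preds {L4,L6,L7,L8}: {L0,L4} ∩ {L0,L1,L6} ∩ {L0,L1,L7} ∩ {L0,L1,L7,L8} = {L0}; idom=L0

DF derivation:
  join L1 pred L0: · stop@L0
  join L1 pred L8: L8→L7→L1 stop@L0
  join L4 pred L0: · stop@L0
  join L4 pred L2: L2 stop@L0
  join L6 pred L1: · stop@L1
  join L6 pred L3: L3 stop@L1
  join L7 pred L5: L5→L3 stop@L1
  join L7 pred L6: L6 stop@L1
  join L9 pred L4: L4 stop@L0
  join L9 pred L6: L6→L1 stop@L0
  join L9 pred L7: L7→L1 stop@L0
  join L9 pred L8: L8→L7→L1 stop@L0
  L0: DF=∅
  L1: DF={L1,L9}
  L2: DF={L4}
  L3: DF={L6,L7}
  L4: DF={L9}
  L5: DF={L7}
  L6: DF={L7,L9}
  L7: DF={L1,L9}
  L8: DF={L1,L9}
  L9: DF=∅

DF(L1) = ["L1", "L9"]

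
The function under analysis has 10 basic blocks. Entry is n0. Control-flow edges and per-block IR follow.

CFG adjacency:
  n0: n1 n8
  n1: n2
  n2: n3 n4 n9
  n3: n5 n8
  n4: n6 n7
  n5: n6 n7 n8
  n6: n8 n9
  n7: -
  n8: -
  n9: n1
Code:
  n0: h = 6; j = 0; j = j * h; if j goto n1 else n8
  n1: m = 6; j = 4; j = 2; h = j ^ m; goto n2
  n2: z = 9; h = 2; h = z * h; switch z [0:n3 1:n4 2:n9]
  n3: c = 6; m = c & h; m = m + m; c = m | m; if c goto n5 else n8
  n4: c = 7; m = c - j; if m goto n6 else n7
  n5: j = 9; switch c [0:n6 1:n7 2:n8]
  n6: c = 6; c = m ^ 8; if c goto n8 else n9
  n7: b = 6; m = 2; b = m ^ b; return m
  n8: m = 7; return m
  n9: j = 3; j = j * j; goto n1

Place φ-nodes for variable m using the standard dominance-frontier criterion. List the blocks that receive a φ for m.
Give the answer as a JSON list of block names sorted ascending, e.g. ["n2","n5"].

idom tree: n1←n0 n2←n1 n3←n2 n4←n2 n5←n3 n6←n2 n7←n2 n8←n0 n9←n2
Dom at joins:
  n1: preds {n0,n9}: {n0} ∩ {n0,n1,n2,n9} = {n0}; idom=n0
  n6: preds {n4,n5}: {n0,n1,n2,n4} ∩ {n0,n1,n2,n3,n5} = {n0,n1,n2}; idom=n2
  n7: preds {n4,n5}: {n0,n1,n2,n4} ∩ {n0,n1,n2,n3,n5} = {n0,n1,n2}; idom=n2
  n8: preds {n0,n3,n5,n6}: {n0} ∩ {n0,n1,n2,n3} ∩ {n0,n1,n2,n3,n5} ∩ {n0,n1,n2,n6} = {n0}; idom=n0
  n9: preds {n2,n6}: {n0,n1,n2} ∩ {n0,n1,n2,n6} = {n0,n1,n2}; idom=n2

DF walk-up:
  join n1 pred n0: · stop@n0
  join n1 pred n9: n9→n2→n1 stop@n0
  join n6 pred n4: n4 stop@n2
  join n6 pred n5: n5→n3 stop@n2
  join n7 pred n4: n4 stop@n2
  join n7 pred n5: n5→n3 stop@n2
  join n8 pred n0: · stop@n0
  join n8 pred n3: n3→n2→n1 stop@n0
  join n8 pred n5: n5→n3→n2→n1 stop@n0
  join n8 pred n6: n6→n2→n1 stop@n0
  join n9 pred n2: · stop@n2
  join n9 pred n6: n6 stop@n2
  n0 → ∅
  n1 → {n1,n8}
  n2 → {n1,n8}
  n3 → {n6,n7,n8}
  n4 → {n6,n7}
  n5 → {n6,n7,n8}
  n6 → {n8,n9}
  n7 → ∅
  n8 → ∅
  n9 → {n1}

φ for m: defs {n1,n3,n4,n7,n8}
  DF⁺ = {n1,n6,n7,n8,n9}

Answer: ["n1", "n6", "n7", "n8", "n9"]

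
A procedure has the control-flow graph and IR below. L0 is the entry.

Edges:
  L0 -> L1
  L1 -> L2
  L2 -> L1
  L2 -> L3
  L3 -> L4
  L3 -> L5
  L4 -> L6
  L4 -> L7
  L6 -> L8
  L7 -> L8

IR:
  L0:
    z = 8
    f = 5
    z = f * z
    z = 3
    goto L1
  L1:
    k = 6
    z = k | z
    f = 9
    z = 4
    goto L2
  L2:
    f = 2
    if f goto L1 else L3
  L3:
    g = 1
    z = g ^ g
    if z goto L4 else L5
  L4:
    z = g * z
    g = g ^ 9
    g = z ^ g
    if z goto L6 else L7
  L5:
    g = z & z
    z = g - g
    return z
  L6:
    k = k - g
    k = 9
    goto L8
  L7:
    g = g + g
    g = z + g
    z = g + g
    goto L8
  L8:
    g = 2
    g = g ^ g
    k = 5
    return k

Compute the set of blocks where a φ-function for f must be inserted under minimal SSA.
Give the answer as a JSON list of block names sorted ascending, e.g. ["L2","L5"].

Answer: ["L1"]

Derivation:
idom tree: L1←L0 L2←L1 L3←L2 L4←L3 L5←L3 L6←L4 L7←L4 L8←L4
Dom∩ at merges:
  L1: preds {L0,L2}: {L0} ∩ {L0,L1,L2} = {L0}; idom=L0
  L8: preds {L6,L7}: {L0,L1,L2,L3,L4,L6} ∩ {L0,L1,L2,L3,L4,L7} = {L0,L1,L2,L3,L4}; idom=L4

DF walk-up:
  L1←L0: walk · to L0
  L1←L2: walk L2→L1 to L0
  L8←L6: walk L6 to L4
  L8←L7: walk L7 to L4
  L0: DF=∅
  L1: DF={L1}
  L2: DF={L1}
  L3: DF=∅
  L4: DF=∅
  L5: DF=∅
  L6: DF={L8}
  L7: DF={L8}
  L8: DF=∅

φ for f: defs {L0,L1,L2}
  DF⁺ = {L1}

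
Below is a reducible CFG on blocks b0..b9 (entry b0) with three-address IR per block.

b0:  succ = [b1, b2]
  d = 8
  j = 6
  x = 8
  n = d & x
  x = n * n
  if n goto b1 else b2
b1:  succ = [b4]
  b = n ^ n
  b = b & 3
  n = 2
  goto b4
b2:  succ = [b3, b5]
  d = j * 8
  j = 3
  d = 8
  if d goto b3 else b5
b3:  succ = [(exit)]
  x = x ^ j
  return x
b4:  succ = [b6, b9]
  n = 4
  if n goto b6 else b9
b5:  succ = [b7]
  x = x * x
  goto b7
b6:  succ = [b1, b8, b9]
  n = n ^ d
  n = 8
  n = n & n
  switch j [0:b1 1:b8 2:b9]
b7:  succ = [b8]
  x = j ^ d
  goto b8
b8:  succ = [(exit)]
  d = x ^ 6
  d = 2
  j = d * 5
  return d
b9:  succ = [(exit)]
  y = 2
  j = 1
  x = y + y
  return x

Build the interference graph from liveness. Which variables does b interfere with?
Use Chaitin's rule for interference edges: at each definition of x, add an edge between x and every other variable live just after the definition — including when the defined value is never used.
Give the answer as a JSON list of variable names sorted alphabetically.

Answer: ["d", "j", "x"]

Working:
Block summaries:
  b0 def {d,j,n,x} use ∅
  b1 def {b,n} use {n}
  b2 def {d,j} use {j}
  b3 def {x} use {j,x}
  b4 def {n} use ∅
  b5 def {x} use {x}
  b6 def {n} use {d,j,n}
  b7 def {x} use {d,j}
  b8 def {d,j} use {x}
  b9 def {j,x,y} use ∅

Live sets:
  b0 li=∅ lo={d,j,n,x}
  b1 li={d,j,n,x} lo={d,j,x}
  b2 li={j,x} lo={d,j,x}
  b3 li={j,x} lo=∅
  b4 li={d,j,x} lo={d,j,n,x}
  b5 li={d,j,x} lo={d,j}
  b6 li={d,j,n,x} lo={d,j,n,x}
  b7 li={d,j} lo={x}
  b8 li={x} lo=∅
  b9 li=∅ lo=∅

Interference:
  b — {d,j,x}
  d — {b,j,n,x}
  j — {b,d,n,x,y}
  n — {d,j,x}
  x — {b,d,j,n}
  y — {j}

N(b) = ["d", "j", "x"]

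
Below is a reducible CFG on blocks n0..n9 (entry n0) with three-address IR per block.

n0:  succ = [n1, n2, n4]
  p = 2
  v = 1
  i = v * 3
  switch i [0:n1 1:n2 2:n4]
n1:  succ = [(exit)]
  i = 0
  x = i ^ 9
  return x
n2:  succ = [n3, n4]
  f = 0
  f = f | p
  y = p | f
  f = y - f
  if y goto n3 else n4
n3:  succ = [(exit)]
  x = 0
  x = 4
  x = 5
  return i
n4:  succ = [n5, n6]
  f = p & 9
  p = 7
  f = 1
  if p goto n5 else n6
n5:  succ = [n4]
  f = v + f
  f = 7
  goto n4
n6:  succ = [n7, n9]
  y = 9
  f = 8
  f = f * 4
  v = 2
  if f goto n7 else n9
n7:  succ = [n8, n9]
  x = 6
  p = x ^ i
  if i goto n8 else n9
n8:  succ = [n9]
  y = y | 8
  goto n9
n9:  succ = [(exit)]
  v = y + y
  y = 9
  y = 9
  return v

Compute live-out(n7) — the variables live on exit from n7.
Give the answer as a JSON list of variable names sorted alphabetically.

Answer: ["y"]

Analysis:
Block summaries:
  n0: def={i,p,v} ue=∅
  n1: def={i,x} ue=∅
  n2: def={f,y} ue={p}
  n3: def={x} ue={i}
  n4: def={f,p} ue={p}
  n5: def={f} ue={f,v}
  n6: def={f,v,y} ue=∅
  n7: def={p,x} ue={i}
  n8: def={y} ue={y}
  n9: def={v,y} ue={y}

Liveness:
  n0 li=∅ lo={i,p,v}
  n1 li=∅ lo=∅
  n2 li={i,p,v} lo={i,p,v}
  n3 li={i} lo=∅
  n4 li={i,p,v} lo={f,i,p,v}
  n5 li={f,i,p,v} lo={i,p,v}
  n6 li={i} lo={i,y}
  n7 li={i,y} lo={y}
  n8 li={y} lo={y}
  n9 li={y} lo=∅

live-out(n7) = ["y"]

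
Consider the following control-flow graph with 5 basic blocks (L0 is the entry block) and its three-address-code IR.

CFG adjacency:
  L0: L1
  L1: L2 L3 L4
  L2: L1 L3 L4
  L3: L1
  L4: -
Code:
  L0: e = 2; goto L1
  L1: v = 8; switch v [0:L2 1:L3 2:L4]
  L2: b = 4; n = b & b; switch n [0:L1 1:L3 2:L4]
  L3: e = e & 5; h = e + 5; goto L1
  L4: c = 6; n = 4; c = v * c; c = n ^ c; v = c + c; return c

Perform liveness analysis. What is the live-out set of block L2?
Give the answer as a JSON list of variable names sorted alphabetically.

def/use:
  L0: def={e} ue=∅
  L1: def={v} ue=∅
  L2: def={b,n} ue=∅
  L3: def={e,h} ue={e}
  L4: def={c,n,v} ue={v}

Backward fixpoint:
  L0 li=∅ lo={e}
  L1 li={e} lo={e,v}
  L2 li={e,v} lo={e,v}
  L3 li={e} lo={e}
  L4 li={v} lo=∅

live-out(L2) = ["e", "v"]

Answer: ["e", "v"]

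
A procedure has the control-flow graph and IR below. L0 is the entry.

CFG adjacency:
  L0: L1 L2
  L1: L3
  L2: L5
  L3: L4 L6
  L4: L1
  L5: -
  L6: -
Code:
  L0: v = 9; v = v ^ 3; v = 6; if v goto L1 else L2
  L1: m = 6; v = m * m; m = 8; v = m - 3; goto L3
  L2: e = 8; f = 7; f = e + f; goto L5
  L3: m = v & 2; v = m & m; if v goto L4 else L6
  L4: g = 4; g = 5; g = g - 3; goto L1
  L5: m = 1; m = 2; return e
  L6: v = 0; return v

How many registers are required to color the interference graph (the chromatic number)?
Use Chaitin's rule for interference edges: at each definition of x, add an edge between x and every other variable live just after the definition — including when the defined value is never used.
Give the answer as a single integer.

Block summaries:
  L0 def {v} use ∅
  L1 def {m,v} use ∅
  L2 def {e,f} use ∅
  L3 def {m,v} use {v}
  L4 def {g} use ∅
  L5 def {m} use {e}
  L6 def {v} use ∅

Live sets:
  L0 li=∅ lo=∅
  L1 li=∅ lo={v}
  L2 li=∅ lo={e}
  L3 li={v} lo=∅
  L4 li=∅ lo=∅
  L5 li={e} lo=∅
  L6 li=∅ lo=∅

Interference:
  e↔{f,m}
  f↔{e}
  g↔∅
  m↔{e}
  v↔∅

Colouring:
  clique {e,f} ⇒ need ≥ 2
  2-colouring: c0={e,g,v}  c1={f,m}
  χ = 2

Answer: 2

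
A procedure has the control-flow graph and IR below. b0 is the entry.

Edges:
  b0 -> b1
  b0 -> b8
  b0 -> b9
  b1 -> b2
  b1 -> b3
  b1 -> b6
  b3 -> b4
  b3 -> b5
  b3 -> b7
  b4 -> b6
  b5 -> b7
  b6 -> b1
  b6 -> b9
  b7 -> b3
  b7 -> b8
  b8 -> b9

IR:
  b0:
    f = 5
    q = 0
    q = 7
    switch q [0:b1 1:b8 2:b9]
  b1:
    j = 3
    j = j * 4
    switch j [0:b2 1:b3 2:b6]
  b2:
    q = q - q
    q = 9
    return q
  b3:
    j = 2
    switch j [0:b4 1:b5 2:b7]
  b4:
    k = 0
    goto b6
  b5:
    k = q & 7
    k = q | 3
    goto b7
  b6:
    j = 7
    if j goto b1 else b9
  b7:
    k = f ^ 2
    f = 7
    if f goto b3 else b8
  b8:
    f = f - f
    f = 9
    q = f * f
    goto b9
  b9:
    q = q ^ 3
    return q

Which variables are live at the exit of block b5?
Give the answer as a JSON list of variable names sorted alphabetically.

Block summaries:
  b0: {f,q} / ∅
  b1: {j} / ∅
  b2: {q} / {q}
  b3: {j} / ∅
  b4: {k} / ∅
  b5: {k} / {q}
  b6: {j} / ∅
  b7: {f,k} / {f}
  b8: {f,q} / {f}
  b9: {q} / {q}

Liveness:
  live b0: ∅→{f,q}
  live b1: {f,q}→{f,q}
  live b2: {q}→∅
  live b3: {f,q}→{f,q}
  live b4: {f,q}→{f,q}
  live b5: {f,q}→{f,q}
  live b6: {f,q}→{f,q}
  live b7: {f,q}→{f,q}
  live b8: {f}→{q}
  live b9: {q}→∅

live-out(b5) = ["f", "q"]

Answer: ["f", "q"]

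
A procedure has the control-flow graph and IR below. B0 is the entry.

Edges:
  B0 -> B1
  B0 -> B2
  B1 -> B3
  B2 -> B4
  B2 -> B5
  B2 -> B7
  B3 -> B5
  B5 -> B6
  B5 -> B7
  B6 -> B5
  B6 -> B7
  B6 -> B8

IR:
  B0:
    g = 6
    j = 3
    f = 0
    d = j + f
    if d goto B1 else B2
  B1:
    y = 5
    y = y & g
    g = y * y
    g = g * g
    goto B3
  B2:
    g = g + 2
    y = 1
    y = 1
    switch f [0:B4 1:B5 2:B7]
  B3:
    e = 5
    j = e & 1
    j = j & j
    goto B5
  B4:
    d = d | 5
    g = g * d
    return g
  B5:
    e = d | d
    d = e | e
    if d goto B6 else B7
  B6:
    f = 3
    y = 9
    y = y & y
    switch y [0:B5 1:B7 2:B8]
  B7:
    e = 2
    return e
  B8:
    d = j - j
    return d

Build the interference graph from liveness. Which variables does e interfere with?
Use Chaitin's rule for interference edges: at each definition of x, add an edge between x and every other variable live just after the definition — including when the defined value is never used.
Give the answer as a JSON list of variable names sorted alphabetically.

Per-block:
  B0: {d,f,g,j} / ∅
  B1: {g,y} / {g}
  B2: {g,y} / {f,g}
  B3: {e,j} / ∅
  B4: {d,g} / {d,g}
  B5: {d,e} / {d}
  B6: {f,y} / ∅
  B7: {e} / ∅
  B8: {d} / {j}

Liveness:
  live B0: ∅→{d,f,g,j}
  live B1: {d,g}→{d}
  live B2: {d,f,g,j}→{d,g,j}
  live B3: {d}→{d,j}
  live B4: {d,g}→∅
  live B5: {d,j}→{d,j}
  live B6: {d,j}→{d,j}
  live B7: ∅→∅
  live B8: {j}→∅

Interference:
  d — {e,f,g,j,y}
  e — {d,j}
  f — {d,g,j,y}
  g — {d,f,j,y}
  j — {d,e,f,g,y}
  y — {d,f,g,j}

N(e) = ["d", "j"]

Answer: ["d", "j"]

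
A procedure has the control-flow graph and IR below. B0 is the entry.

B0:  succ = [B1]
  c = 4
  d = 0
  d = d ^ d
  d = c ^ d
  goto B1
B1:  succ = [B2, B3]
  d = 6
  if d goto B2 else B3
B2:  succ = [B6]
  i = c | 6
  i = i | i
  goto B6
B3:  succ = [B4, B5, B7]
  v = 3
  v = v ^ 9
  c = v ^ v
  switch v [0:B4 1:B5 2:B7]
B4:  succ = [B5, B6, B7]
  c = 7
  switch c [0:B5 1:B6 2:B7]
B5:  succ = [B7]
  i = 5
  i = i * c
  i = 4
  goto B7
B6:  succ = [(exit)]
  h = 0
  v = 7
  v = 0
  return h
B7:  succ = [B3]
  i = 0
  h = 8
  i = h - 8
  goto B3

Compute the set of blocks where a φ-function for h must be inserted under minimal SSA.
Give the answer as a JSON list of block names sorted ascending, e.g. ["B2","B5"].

idom tree: B1←B0 B2←B1 B3←B1 B4←B3 B5←B3 B6←B1 B7←B3
Join-block Dom:
  B3: preds {B1,B7}: {B0,B1} ∩ {B0,B1,B3,B7} = {B0,B1}; idom=B1
  B5: preds {B3,B4}: {B0,B1,B3} ∩ {B0,B1,B3,B4} = {B0,B1,B3}; idom=B3
  B6: preds {B2,B4}: {B0,B1,B2} ∩ {B0,B1,B3,B4} = {B0,B1}; idom=B1
  B7: preds {B3,B4,B5}: {B0,B1,B3} ∩ {B0,B1,B3,B4} ∩ {B0,B1,B3,B5} = {B0,B1,B3}; idom=B3

DF walk-up:
  B3←B1: walk · to B1
  B3←B7: walk B7→B3 to B1
  B5←B3: walk · to B3
  B5←B4: walk B4 to B3
  B6←B2: walk B2 to B1
  B6←B4: walk B4→B3 to B1
  B7←B3: walk · to B3
  B7←B4: walk B4 to B3
  B7←B5: walk B5 to B3
  DF(B0)=∅
  DF(B1)=∅
  DF(B2)={B6}
  DF(B3)={B3,B6}
  DF(B4)={B5,B6,B7}
  DF(B5)={B7}
  DF(B6)=∅
  DF(B7)={B3}

φ for h: defs {B6,B7}
  DF⁺ = {B3,B6}

Answer: ["B3", "B6"]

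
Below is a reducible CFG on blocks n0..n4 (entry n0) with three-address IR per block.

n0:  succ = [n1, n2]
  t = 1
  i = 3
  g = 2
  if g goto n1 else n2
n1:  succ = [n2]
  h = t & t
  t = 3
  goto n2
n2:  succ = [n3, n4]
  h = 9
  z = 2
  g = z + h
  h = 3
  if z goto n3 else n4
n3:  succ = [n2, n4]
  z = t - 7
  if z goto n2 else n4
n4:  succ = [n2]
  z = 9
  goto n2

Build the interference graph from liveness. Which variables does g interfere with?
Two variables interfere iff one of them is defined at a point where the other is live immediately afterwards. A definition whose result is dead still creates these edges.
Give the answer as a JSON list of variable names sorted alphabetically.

Per-block:
  n0 def {g,i,t} use ∅
  n1 def {h,t} use {t}
  n2 def {g,h,z} use ∅
  n3 def {z} use {t}
  n4 def {z} use ∅

Backward fixpoint:
  n0: in=∅ out={t}
  n1: in={t} out={t}
  n2: in={t} out={t}
  n3: in={t} out={t}
  n4: in={t} out={t}

Conflict graph:
  g — {t,z}
  h — {t,z}
  i — {t}
  t — {g,h,i,z}
  z — {g,h,t}

N(g) = ["t", "z"]

Answer: ["t", "z"]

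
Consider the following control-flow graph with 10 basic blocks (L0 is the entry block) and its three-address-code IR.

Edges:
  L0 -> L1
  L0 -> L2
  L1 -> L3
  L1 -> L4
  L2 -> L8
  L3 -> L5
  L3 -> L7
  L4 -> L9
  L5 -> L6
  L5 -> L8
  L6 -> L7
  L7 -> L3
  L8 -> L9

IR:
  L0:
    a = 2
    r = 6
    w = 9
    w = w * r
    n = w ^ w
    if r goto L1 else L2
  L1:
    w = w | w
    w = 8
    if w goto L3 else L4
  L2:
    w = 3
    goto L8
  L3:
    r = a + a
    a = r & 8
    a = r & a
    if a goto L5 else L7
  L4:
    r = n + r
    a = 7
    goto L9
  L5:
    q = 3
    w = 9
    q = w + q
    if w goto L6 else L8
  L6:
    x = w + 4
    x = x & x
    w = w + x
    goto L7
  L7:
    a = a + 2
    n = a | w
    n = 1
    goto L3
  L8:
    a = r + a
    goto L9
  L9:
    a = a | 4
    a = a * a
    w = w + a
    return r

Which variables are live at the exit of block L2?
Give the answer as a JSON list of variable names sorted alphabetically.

def/use:
  L0 def {a,n,r,w} use ∅
  L1 def {w} use {w}
  L2 def {w} use ∅
  L3 def {a,r} use {a}
  L4 def {a,r} use {n,r}
  L5 def {q,w} use ∅
  L6 def {w,x} use {w}
  L7 def {a,n} use {a,w}
  L8 def {a} use {a,r}
  L9 def {a,w} use {a,r,w}

Backward fixpoint:
  L0 li=∅ lo={a,n,r,w}
  L1 li={a,n,r,w} lo={a,n,r,w}
  L2 li={a,r} lo={a,r,w}
  L3 li={a,w} lo={a,r,w}
  L4 li={n,r,w} lo={a,r,w}
  L5 li={a,r} lo={a,r,w}
  L6 li={a,w} lo={a,w}
  L7 li={a,w} lo={a,w}
  L8 li={a,r,w} lo={a,r,w}
  L9 li={a,r,w} lo=∅

live-out(L2) = ["a", "r", "w"]

Answer: ["a", "r", "w"]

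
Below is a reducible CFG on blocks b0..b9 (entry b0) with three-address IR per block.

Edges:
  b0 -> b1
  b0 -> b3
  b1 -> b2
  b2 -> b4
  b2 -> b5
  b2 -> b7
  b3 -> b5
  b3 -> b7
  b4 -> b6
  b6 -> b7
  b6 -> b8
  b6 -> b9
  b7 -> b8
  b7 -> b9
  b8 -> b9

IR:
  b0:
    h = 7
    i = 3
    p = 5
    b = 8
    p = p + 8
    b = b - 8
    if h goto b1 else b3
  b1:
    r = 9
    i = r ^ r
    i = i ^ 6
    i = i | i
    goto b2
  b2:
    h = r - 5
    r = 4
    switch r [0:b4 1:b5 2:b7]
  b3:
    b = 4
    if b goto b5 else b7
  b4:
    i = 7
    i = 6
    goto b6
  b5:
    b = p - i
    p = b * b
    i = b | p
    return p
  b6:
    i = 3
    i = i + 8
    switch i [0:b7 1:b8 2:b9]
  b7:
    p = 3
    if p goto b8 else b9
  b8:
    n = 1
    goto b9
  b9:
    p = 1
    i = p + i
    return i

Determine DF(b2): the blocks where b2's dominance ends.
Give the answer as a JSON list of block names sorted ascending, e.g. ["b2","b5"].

idom tree: b1←b0 b2←b1 b3←b0 b4←b2 b5←b0 b6←b4 b7←b0 b8←b0 b9←b0
Join-block Dom:
  b5: preds {b2,b3}: {b0,b1,b2} ∩ {b0,b3} = {b0}; idom=b0
  b7: preds {b2,b3,b6}: {b0,b1,b2} ∩ {b0,b3} ∩ {b0,b1,b2,b4,b6} = {b0}; idom=b0
  b8: preds {b6,b7}: {b0,b1,b2,b4,b6} ∩ {b0,b7} = {b0}; idom=b0
  b9: preds {b6,b7,b8}: {b0,b1,b2,b4,b6} ∩ {b0,b7} ∩ {b0,b8} = {b0}; idom=b0

Frontier:
  b5←b2: walk b2→b1 to b0
  b5←b3: walk b3 to b0
  b7←b2: walk b2→b1 to b0
  b7←b3: walk b3 to b0
  b7←b6: walk b6→b4→b2→b1 to b0
  b8←b6: walk b6→b4→b2→b1 to b0
  b8←b7: walk b7 to b0
  b9←b6: walk b6→b4→b2→b1 to b0
  b9←b7: walk b7 to b0
  b9←b8: walk b8 to b0
  DF(b0)=∅
  DF(b1)={b5,b7,b8,b9}
  DF(b2)={b5,b7,b8,b9}
  DF(b3)={b5,b7}
  DF(b4)={b7,b8,b9}
  DF(b5)=∅
  DF(b6)={b7,b8,b9}
  DF(b7)={b8,b9}
  DF(b8)={b9}
  DF(b9)=∅

DF(b2) = ["b5", "b7", "b8", "b9"]

Answer: ["b5", "b7", "b8", "b9"]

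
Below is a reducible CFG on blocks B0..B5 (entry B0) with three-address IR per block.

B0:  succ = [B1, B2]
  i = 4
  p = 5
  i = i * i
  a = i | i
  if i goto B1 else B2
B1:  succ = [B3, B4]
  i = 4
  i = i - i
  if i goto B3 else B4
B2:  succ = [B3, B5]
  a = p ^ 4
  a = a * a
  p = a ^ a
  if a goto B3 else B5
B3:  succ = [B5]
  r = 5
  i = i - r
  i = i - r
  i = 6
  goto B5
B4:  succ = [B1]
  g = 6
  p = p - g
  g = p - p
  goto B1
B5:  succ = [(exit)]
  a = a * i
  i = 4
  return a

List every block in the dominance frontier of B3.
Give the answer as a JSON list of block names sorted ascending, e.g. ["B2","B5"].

idom tree: B1←B0 B2←B0 B3←B0 B4←B1 B5←B0
Dom at joins:
  B1: preds {B0,B4}: {B0} ∩ {B0,B1,B4} = {B0}; idom=B0
  B3: preds {B1,B2}: {B0,B1} ∩ {B0,B2} = {B0}; idom=B0
  B5: preds {B2,B3}: {B0,B2} ∩ {B0,B3} = {B0}; idom=B0

DF walk-up:
  B1←B0: walk · to B0
  B1←B4: walk B4→B1 to B0
  B3←B1: walk B1 to B0
  B3←B2: walk B2 to B0
  B5←B2: walk B2 to B0
  B5←B3: walk B3 to B0
  B0 → ∅
  B1 → {B1,B3}
  B2 → {B3,B5}
  B3 → {B5}
  B4 → {B1}
  B5 → ∅

DF(B3) = ["B5"]

Answer: ["B5"]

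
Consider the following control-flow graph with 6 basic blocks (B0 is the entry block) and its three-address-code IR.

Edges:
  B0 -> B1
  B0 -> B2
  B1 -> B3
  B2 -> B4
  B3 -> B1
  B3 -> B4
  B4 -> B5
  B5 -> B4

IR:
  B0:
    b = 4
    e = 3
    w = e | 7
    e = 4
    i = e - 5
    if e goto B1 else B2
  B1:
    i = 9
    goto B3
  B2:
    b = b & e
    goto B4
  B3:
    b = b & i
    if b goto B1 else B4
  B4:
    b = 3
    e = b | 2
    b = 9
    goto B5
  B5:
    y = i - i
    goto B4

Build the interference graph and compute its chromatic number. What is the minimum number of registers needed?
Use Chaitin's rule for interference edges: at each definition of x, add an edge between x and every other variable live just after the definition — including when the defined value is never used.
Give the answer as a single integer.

def/use:
  B0: {b,e,i,w} / ∅
  B1: {i} / ∅
  B2: {b} / {b,e}
  B3: {b} / {b,i}
  B4: {b,e} / ∅
  B5: {y} / {i}

Liveness:
  B0: in=∅ out={b,e,i}
  B1: in={b} out={b,i}
  B2: in={b,e,i} out={i}
  B3: in={b,i} out={b,i}
  B4: in={i} out={i}
  B5: in={i} out={i}

Interference:
  b: {e,i,w}
  e: {b,i}
  i: {b,e,y}
  w: {b}
  y: {i}

Registers:
  clique {b,e,i} ⇒ need ≥ 3
  assign b→c0 e→c2 i→c1 w→c1 y→c0 — no edge inside a register ⇒ χ ≤ 3
  χ = 3

Answer: 3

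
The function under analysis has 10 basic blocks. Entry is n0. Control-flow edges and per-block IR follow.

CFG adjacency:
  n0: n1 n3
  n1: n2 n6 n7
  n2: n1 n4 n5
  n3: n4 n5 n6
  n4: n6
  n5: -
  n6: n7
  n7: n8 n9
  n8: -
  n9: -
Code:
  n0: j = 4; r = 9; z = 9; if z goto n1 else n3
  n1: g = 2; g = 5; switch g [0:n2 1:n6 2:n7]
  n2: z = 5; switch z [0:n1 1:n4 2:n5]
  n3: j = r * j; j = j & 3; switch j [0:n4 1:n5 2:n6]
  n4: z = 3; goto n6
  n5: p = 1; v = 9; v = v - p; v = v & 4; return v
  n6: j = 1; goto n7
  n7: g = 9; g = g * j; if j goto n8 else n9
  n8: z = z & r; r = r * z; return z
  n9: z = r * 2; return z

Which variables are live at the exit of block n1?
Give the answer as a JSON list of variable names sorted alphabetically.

Answer: ["j", "r", "z"]

Working:
Per-block:
  n0: {j,r,z} / ∅
  n1: {g} / ∅
  n2: {z} / ∅
  n3: {j} / {j,r}
  n4: {z} / ∅
  n5: {p,v} / ∅
  n6: {j} / ∅
  n7: {g} / {j}
  n8: {r,z} / {r,z}
  n9: {z} / {r}

Backward fixpoint:
  live n0: ∅→{j,r,z}
  live n1: {j,r,z}→{j,r,z}
  live n2: {j,r}→{j,r,z}
  live n3: {j,r,z}→{r,z}
  live n4: {r}→{r,z}
  live n5: ∅→∅
  live n6: {r,z}→{j,r,z}
  live n7: {j,r,z}→{r,z}
  live n8: {r,z}→∅
  live n9: {r}→∅

live-out(n1) = ["j", "r", "z"]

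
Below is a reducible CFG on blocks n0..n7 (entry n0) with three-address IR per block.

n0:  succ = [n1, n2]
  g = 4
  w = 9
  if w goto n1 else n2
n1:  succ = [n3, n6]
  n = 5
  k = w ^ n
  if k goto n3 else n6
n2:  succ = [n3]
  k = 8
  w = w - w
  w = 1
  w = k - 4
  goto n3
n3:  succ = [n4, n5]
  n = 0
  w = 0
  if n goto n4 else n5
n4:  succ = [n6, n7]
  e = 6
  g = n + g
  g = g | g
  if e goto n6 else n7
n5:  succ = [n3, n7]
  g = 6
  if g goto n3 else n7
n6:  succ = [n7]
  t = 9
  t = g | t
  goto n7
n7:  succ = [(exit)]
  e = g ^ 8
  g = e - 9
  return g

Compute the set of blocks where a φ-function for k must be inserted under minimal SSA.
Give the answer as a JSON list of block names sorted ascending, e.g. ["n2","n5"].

Answer: ["n3", "n6", "n7"]

Analysis:
idom tree: n1←n0 n2←n0 n3←n0 n4←n3 n5←n3 n6←n0 n7←n0
Join-block Dom:
  n3: preds {n1,n2,n5}: {n0,n1} ∩ {n0,n2} ∩ {n0,n3,n5} = {n0}; idom=n0
  n6: preds {n1,n4}: {n0,n1} ∩ {n0,n3,n4} = {n0}; idom=n0
  n7: preds {n4,n5,n6}: {n0,n3,n4} ∩ {n0,n3,n5} ∩ {n0,n6} = {n0}; idom=n0

DF walk-up:
  join n3 pred n1: n1 stop@n0
  join n3 pred n2: n2 stop@n0
  join n3 pred n5: n5→n3 stop@n0
  join n6 pred n1: n1 stop@n0
  join n6 pred n4: n4→n3 stop@n0
  join n7 pred n4: n4→n3 stop@n0
  join n7 pred n5: n5→n3 stop@n0
  join n7 pred n6: n6 stop@n0
  n0: DF=∅
  n1: DF={n3,n6}
  n2: DF={n3}
  n3: DF={n3,n6,n7}
  n4: DF={n6,n7}
  n5: DF={n3,n7}
  n6: DF={n7}
  n7: DF=∅

φ for k: defs {n1,n2}
  DF⁺ = {n3,n6,n7}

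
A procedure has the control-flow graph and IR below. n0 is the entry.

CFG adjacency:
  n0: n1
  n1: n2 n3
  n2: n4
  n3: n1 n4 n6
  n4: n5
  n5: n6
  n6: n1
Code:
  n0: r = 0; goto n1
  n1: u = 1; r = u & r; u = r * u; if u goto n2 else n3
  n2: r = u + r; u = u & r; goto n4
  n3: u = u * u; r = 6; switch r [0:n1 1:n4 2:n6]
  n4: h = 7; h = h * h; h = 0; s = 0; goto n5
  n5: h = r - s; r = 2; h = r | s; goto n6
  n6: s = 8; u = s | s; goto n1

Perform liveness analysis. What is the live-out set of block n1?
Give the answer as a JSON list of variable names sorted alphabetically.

Answer: ["r", "u"]

Derivation:
def/use:
  n0 def {r} use ∅
  n1 def {r,u} use {r}
  n2 def {r,u} use {r,u}
  n3 def {r,u} use {u}
  n4 def {h,s} use ∅
  n5 def {h,r} use {r,s}
  n6 def {s,u} use ∅

Liveness:
  n0: in=∅ out={r}
  n1: in={r} out={r,u}
  n2: in={r,u} out={r}
  n3: in={u} out={r}
  n4: in={r} out={r,s}
  n5: in={r,s} out={r}
  n6: in={r} out={r}

live-out(n1) = ["r", "u"]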